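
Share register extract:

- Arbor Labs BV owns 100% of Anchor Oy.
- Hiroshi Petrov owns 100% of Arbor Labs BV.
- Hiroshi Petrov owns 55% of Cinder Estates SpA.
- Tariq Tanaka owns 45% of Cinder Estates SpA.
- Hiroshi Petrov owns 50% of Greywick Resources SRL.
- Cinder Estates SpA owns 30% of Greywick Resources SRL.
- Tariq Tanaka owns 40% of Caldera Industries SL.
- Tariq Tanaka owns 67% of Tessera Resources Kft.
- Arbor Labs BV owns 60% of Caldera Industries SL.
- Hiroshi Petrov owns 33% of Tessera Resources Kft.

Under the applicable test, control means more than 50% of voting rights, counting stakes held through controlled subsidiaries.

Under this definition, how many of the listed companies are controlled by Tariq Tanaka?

1

Tariq holds 67% of Tessera, so Tariq controls Tessera.
No other company's threshold is met.
Tariq controls 1 company.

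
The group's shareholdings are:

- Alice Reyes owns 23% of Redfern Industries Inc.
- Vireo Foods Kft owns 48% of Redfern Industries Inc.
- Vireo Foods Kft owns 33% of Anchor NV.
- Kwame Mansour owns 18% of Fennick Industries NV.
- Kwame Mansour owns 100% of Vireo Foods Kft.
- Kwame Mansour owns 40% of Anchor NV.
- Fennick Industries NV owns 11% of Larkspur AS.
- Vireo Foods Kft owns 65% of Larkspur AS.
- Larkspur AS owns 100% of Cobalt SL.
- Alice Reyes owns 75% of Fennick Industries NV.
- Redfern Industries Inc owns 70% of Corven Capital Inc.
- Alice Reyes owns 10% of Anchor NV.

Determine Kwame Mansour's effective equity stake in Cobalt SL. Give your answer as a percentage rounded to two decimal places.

Kwame reaches Cobalt along 2 paths.
Via Vireo → Larkspur: 100% × 65% × 100% = 65%.
Via Fennick → Larkspur: 18% × 11% × 100% = 1.98%.
Total: 65% + 1.98% = 66.98%.

66.98%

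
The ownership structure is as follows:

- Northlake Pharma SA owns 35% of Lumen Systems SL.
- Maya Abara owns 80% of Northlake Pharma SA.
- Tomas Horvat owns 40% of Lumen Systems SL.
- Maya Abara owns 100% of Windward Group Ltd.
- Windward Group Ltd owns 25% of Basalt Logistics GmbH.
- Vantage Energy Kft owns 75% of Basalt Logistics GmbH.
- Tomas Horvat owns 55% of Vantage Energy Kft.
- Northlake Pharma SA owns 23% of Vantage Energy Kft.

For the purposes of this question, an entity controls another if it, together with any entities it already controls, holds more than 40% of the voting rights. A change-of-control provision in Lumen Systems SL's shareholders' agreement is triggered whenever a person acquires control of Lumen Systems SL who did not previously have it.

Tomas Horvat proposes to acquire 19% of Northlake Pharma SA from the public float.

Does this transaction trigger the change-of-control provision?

The purchase changes only Tomas's holdings, so Tomas is the only person who could newly come to control Lumen.
Tomas holds 55% of Vantage, so Tomas controls Vantage.
Vantage holds 75% of Basalt, so Tomas controls Basalt.
In Lumen, Tomas's side holds only 40%, not > 40%.
So before the transaction, Tomas does not control Lumen.
After the purchase, Tomas holds 19% of Northlake directly.
Tomas's side now holds 19% of Northlake, not > 40%, so Tomas still does not control Northlake.
After the transaction, Tomas's side holds 40% of Lumen, not > 40%, so Tomas still does not control Lumen.
No new person acquires control, so the clause is not triggered.

No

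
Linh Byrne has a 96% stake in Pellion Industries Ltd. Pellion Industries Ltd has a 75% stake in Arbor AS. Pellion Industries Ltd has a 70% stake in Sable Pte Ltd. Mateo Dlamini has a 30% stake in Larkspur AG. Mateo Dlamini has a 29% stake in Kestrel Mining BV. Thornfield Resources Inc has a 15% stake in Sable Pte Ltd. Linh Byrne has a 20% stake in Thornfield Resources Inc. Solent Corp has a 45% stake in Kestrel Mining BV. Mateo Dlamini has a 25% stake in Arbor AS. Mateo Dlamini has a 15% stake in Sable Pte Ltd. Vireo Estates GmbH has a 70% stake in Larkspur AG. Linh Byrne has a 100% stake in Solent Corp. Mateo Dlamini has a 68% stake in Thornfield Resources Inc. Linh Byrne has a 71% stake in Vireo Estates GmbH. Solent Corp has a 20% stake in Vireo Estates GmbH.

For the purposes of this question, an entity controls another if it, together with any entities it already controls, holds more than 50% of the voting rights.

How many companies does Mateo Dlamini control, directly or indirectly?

Mateo holds 68% of Thornfield, so Mateo controls Thornfield.
No other company's threshold is met.
Mateo controls 1 company.

1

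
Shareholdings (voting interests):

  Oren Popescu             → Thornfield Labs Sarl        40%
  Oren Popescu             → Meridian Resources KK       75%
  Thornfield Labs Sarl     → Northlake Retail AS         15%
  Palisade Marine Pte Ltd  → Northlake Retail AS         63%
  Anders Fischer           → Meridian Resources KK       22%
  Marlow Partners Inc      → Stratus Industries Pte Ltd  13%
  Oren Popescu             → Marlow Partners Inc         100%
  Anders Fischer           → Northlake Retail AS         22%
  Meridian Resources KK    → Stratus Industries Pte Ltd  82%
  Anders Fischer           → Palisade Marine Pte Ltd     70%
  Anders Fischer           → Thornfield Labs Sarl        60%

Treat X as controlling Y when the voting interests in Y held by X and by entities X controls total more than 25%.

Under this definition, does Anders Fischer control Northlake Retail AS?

Yes

Anders holds 70% of Palisade, so Anders controls Palisade.
Anders holds 60% of Thornfield, so Anders controls Thornfield.
Anders and Thornfield and Palisade together hold 22% + 15% + 63% = 100% of Northlake, so Anders controls Northlake.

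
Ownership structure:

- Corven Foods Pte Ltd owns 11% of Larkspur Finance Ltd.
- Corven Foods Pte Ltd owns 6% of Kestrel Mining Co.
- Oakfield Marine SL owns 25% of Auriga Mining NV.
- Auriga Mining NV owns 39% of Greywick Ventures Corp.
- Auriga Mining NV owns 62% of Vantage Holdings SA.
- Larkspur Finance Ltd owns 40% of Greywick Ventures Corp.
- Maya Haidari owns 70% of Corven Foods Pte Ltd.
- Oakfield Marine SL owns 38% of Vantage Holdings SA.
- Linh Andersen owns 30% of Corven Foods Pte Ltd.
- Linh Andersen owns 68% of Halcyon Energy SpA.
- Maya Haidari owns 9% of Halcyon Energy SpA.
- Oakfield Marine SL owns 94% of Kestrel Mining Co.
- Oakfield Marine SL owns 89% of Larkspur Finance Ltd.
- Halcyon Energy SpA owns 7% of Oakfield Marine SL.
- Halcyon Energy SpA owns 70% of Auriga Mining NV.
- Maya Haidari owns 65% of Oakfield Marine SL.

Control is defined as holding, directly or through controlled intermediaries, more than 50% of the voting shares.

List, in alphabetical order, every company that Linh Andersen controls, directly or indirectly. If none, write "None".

Auriga Mining NV, Halcyon Energy SpA, Vantage Holdings SA

Linh holds 68% of Halcyon, so Linh controls Halcyon.
Halcyon holds 70% of Auriga, so Linh controls Auriga.
Auriga holds 62% of Vantage, so Linh controls Vantage.
No other company's threshold is met.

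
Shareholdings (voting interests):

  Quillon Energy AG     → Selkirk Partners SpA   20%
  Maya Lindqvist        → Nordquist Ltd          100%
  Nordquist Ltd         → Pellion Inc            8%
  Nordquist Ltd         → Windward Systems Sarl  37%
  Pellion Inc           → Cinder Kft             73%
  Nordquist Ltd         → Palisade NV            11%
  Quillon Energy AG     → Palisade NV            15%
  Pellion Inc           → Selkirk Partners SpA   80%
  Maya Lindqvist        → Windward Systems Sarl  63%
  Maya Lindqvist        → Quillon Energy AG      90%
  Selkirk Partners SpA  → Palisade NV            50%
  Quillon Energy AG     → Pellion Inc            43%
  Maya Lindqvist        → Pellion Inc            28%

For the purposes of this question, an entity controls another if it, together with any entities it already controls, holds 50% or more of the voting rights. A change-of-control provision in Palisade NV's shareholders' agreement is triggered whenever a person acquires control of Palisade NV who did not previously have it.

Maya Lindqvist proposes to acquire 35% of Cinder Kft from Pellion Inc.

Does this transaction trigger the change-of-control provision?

The purchase adds only to Maya's holdings (Pellion's stake shrinks), so Maya is the only person who could newly come to control Palisade.
Maya holds 100% of Nordquist, so Maya controls Nordquist.
Maya holds 90% of Quillon, so Maya controls Quillon.
Nordquist and Maya and Quillon together hold 8% + 28% + 43% = 79% of Pellion, so Maya controls Pellion.
Pellion and Quillon together hold 80% + 20% = 100% of Selkirk, so Maya controls Selkirk.
Nordquist and Quillon and Selkirk together hold 11% + 15% + 50% = 76% of Palisade, so Maya controls Palisade.
So Maya already controls Palisade before the transaction.
After the purchase, Maya holds 35% of Cinder directly, and Pellion's stake falls to 38%.
Maya controlled Palisade already, so this is not a new person acquiring control; every other person's position is unchanged or reduced.
No new person acquires control, so the clause is not triggered.

No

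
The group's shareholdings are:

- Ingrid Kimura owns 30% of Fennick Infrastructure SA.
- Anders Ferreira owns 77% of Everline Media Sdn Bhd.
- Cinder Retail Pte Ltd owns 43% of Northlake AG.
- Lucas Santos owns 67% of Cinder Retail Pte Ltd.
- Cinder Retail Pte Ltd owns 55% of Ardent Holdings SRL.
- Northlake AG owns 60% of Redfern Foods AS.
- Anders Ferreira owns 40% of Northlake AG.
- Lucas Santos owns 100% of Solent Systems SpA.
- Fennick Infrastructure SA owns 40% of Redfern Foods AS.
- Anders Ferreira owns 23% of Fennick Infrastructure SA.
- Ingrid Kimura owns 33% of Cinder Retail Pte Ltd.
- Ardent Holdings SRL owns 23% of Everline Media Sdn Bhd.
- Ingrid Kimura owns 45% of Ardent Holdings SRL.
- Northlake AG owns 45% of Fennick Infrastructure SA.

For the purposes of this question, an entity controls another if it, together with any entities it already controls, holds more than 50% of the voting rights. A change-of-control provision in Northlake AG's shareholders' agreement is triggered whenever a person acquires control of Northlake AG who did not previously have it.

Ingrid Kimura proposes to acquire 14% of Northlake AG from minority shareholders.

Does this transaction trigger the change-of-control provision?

The purchase changes only Ingrid's holdings, so Ingrid is the only person who could newly come to control Northlake.
Ingrid's largest direct stake is 45% in Ardent, which does not meet the threshold, so Ingrid controls no company.
Neither Ingrid nor any entity Ingrid controls holds any voting interest in Northlake.
So before the transaction, Ingrid does not control Northlake.
After the purchase, Ingrid holds 14% of Northlake directly.
After the transaction, Ingrid's side holds 14% of Northlake, not > 50%, so Ingrid still does not control Northlake.
No new person acquires control, so the clause is not triggered.

No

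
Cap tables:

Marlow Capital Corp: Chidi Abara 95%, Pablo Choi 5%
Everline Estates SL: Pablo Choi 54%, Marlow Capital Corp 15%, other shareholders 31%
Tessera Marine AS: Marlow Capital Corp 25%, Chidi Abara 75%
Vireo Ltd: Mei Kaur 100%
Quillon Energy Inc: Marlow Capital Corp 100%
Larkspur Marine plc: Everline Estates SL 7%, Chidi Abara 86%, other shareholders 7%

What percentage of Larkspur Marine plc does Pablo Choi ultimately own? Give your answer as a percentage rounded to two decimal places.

Pablo reaches Larkspur along 2 paths.
Via Everline: 54% × 7% = 3.78%.
Via Marlow → Everline: 5% × 15% × 7% = 0.0525%.
Total: 3.78% + 0.0525% = 3.8325%.
Rounded: 3.83%.

3.83%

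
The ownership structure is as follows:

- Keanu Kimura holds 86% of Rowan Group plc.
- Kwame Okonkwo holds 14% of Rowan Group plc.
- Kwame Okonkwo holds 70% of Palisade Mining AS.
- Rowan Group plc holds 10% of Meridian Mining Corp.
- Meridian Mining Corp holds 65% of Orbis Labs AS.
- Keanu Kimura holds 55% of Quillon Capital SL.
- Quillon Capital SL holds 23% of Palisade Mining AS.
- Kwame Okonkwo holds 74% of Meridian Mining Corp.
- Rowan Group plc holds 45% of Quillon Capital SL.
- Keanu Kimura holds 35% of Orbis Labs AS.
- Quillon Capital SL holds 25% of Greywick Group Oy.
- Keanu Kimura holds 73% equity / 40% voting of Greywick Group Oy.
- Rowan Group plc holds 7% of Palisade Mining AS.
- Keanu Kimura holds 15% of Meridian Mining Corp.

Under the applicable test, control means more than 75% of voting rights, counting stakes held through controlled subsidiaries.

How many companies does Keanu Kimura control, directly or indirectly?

2

Keanu holds 86% of Rowan, so Keanu controls Rowan.
Keanu and Rowan together hold 55% + 45% = 100% of Quillon, so Keanu controls Quillon.
No other company's threshold is met.
Keanu controls 2 companies.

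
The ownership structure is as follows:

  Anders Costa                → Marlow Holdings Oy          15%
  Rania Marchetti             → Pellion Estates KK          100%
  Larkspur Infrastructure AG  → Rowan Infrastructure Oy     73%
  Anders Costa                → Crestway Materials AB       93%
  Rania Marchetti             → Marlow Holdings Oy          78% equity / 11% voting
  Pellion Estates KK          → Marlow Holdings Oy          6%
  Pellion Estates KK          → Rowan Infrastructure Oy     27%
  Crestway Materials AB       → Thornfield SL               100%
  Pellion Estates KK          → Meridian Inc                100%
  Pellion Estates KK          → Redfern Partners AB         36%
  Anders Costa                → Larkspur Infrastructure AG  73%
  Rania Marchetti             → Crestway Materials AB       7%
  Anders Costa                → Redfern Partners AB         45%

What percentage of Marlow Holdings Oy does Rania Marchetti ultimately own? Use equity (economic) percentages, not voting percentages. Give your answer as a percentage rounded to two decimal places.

Rania reaches Marlow along 2 paths.
Via Pellion: 100% × 6% = 6%.
Direct stake: 78% = 78%.
Total: 6% + 78% = 84%.
Rounded: 84.00%.

84.00%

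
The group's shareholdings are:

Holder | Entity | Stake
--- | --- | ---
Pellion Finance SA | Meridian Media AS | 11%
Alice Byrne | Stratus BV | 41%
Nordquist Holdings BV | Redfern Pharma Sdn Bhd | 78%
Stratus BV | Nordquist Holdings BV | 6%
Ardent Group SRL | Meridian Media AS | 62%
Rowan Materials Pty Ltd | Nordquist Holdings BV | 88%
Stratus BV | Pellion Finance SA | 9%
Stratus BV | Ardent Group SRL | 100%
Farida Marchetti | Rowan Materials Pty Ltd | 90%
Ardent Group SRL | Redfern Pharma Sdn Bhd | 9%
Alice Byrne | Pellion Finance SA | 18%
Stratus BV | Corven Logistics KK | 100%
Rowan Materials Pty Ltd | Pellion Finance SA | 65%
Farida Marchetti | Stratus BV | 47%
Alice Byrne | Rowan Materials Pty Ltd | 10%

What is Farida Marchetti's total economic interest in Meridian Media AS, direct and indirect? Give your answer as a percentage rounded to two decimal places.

Farida reaches Meridian along 3 paths.
Via Rowan → Pellion: 90% × 65% × 11% = 6.435%.
Via Stratus → Pellion: 47% × 9% × 11% = 0.4653%.
Via Stratus → Ardent: 47% × 100% × 62% = 29.14%.
Total: 6.435% + 0.4653% + 29.14% = 36.0403%.
Rounded: 36.04%.

36.04%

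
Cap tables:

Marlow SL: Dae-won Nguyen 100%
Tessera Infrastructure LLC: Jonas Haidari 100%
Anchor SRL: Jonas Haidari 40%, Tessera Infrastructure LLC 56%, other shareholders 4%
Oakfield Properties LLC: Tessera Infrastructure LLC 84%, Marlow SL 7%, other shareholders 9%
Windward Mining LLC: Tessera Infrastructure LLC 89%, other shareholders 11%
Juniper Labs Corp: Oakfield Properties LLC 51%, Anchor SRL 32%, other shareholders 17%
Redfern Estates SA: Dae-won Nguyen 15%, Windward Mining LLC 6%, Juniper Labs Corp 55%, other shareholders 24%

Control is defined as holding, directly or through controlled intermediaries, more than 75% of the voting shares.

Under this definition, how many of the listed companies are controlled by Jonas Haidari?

Jonas holds 100% of Tessera, so Jonas controls Tessera.
Jonas and Tessera together hold 40% + 56% = 96% of Anchor, so Jonas controls Anchor.
Tessera holds 84% of Oakfield, so Jonas controls Oakfield.
Tessera holds 89% of Windward, so Jonas controls Windward.
Oakfield and Anchor together hold 51% + 32% = 83% of Juniper, so Jonas controls Juniper.
No other company's threshold is met.
Jonas controls 5 companies.

5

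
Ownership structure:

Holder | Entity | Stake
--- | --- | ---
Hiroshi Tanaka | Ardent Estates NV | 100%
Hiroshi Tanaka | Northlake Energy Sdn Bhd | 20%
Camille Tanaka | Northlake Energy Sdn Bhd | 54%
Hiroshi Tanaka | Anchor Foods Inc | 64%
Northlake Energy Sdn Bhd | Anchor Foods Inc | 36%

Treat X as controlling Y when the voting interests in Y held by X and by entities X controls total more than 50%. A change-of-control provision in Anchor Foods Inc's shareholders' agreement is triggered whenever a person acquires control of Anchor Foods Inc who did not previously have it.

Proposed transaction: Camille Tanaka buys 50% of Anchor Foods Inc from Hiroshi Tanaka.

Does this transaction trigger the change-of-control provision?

The purchase adds only to Camille's holdings (Hiroshi's stake shrinks), so Camille is the only person who could newly come to control Anchor.
Camille holds 54% of Northlake, so Camille controls Northlake.
In Anchor, Camille's side holds only 36%, not > 50%.
So before the transaction, Camille does not control Anchor.
After the purchase, Camille holds 50% of Anchor directly, and Hiroshi's stake falls to 14%.
Northlake and Camille together hold 36% + 50% = 86% of Anchor, so Camille controls Anchor.
Camille did not control Anchor before and does after, so the clause is triggered.

Yes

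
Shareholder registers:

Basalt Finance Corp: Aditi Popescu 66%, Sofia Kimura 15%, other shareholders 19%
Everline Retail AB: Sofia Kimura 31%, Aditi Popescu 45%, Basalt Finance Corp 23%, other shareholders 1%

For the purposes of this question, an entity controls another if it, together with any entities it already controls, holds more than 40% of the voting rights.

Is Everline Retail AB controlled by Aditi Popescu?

Yes

Aditi holds 66% of Basalt, so Aditi controls Basalt.
Aditi and Basalt together hold 45% + 23% = 68% of Everline, so Aditi controls Everline.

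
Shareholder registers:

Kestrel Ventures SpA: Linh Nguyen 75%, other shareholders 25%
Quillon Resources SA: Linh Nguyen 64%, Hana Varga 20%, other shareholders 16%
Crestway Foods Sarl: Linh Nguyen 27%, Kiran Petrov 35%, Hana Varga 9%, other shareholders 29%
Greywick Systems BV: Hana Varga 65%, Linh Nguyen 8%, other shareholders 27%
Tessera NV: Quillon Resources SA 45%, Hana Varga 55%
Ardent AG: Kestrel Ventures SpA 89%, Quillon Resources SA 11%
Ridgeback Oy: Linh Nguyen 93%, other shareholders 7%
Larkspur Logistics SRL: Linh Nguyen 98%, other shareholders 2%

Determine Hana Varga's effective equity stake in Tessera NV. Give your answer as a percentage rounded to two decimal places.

Hana reaches Tessera along 2 paths.
Via Quillon: 20% × 45% = 9%.
Direct stake: 55% = 55%.
Total: 9% + 55% = 64%.
Rounded: 64.00%.

64.00%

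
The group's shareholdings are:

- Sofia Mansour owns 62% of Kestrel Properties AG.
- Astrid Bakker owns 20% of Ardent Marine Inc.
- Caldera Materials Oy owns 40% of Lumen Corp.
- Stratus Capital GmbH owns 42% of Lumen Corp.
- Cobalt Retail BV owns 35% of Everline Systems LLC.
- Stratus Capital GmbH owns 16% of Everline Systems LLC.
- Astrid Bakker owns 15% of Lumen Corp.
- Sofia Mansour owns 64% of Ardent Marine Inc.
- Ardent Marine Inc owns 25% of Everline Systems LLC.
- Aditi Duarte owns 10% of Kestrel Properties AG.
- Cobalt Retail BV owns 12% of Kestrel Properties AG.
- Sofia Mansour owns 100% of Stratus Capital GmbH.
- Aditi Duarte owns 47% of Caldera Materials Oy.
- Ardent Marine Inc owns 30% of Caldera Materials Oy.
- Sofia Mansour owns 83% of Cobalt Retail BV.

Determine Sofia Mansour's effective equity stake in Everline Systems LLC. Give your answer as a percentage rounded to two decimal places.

61.05%

Sofia reaches Everline along 3 paths.
Via Ardent: 64% × 25% = 16%.
Via Stratus: 100% × 16% = 16%.
Via Cobalt: 83% × 35% = 29.05%.
Total: 16% + 16% + 29.05% = 61.05%.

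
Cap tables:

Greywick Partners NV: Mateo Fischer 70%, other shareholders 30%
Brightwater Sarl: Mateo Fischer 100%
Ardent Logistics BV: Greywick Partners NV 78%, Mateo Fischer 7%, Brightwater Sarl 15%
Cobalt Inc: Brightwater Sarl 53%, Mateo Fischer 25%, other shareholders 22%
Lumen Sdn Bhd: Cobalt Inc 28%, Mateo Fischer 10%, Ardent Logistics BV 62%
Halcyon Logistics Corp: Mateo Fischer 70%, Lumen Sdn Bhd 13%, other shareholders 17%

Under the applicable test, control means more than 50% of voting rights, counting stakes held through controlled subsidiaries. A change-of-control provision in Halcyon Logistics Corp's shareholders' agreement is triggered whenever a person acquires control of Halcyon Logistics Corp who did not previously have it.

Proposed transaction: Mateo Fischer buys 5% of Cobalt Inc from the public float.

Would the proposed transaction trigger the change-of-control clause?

No

The purchase changes only Mateo's holdings, so Mateo is the only person who could newly come to control Halcyon.
Mateo holds 100% of Brightwater, so Mateo controls Brightwater.
Mateo holds 70% of Greywick, so Mateo controls Greywick.
Greywick and Mateo and Brightwater together hold 78% + 7% + 15% = 100% of Ardent, so Mateo controls Ardent.
Brightwater and Mateo together hold 53% + 25% = 78% of Cobalt, so Mateo controls Cobalt.
Cobalt and Mateo and Ardent together hold 28% + 10% + 62% = 100% of Lumen, so Mateo controls Lumen.
Mateo and Lumen together hold 70% + 13% = 83% of Halcyon, so Mateo controls Halcyon.
So Mateo already controls Halcyon before the transaction.
After the purchase, Mateo's direct stake in Cobalt rises to 25% + 5% = 30%.
Mateo controlled Halcyon already, so this is not a new person acquiring control; every other person's position is unchanged or reduced.
No new person acquires control, so the clause is not triggered.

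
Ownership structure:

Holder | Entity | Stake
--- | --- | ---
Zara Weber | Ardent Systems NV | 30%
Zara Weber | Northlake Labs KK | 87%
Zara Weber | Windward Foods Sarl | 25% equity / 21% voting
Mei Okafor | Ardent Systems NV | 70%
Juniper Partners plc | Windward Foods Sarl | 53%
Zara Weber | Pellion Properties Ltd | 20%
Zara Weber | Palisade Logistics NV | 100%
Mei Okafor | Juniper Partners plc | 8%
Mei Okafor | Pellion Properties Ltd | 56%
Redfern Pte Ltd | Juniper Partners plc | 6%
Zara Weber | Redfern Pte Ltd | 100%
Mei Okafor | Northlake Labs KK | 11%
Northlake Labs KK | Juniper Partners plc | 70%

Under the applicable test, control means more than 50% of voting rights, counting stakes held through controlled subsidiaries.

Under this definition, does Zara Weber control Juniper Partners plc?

Yes

Zara holds 87% of Northlake, so Zara controls Northlake.
Zara holds 100% of Redfern, so Zara controls Redfern.
Northlake and Redfern together hold 70% + 6% = 76% of Juniper, so Zara controls Juniper.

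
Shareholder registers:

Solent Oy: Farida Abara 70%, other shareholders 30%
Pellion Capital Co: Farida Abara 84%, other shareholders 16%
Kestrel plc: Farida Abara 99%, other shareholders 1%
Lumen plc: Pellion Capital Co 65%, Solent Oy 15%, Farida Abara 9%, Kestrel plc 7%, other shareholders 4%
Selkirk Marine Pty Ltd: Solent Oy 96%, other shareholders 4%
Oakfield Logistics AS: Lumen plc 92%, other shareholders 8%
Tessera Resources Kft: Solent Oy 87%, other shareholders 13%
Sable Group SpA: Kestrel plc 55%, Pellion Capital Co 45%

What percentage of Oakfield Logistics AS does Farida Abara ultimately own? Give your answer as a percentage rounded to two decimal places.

74.55%

Farida reaches Oakfield along 4 paths.
Via Pellion → Lumen: 84% × 65% × 92% = 50.232%.
Via Solent → Lumen: 70% × 15% × 92% = 9.66%.
Via Lumen: 9% × 92% = 8.28%.
Via Kestrel → Lumen: 99% × 7% × 92% = 6.3756%.
Total: 50.232% + 9.66% + 8.28% + 6.3756% = 74.5476%.
Rounded: 74.55%.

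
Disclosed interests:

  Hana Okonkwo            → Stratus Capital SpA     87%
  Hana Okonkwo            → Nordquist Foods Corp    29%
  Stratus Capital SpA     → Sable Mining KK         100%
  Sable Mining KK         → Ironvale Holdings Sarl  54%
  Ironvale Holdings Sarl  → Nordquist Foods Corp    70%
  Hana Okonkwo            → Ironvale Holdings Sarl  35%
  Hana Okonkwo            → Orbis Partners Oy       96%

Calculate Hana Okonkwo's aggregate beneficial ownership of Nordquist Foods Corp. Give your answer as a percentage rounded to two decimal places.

86.39%

Hana reaches Nordquist along 3 paths.
Via Ironvale: 35% × 70% = 24.5%.
Via Stratus → Sable → Ironvale: 87% × 100% × 54% × 70% = 32.886%.
Direct stake: 29% = 29%.
Total: 24.5% + 32.886% + 29% = 86.386%.
Rounded: 86.39%.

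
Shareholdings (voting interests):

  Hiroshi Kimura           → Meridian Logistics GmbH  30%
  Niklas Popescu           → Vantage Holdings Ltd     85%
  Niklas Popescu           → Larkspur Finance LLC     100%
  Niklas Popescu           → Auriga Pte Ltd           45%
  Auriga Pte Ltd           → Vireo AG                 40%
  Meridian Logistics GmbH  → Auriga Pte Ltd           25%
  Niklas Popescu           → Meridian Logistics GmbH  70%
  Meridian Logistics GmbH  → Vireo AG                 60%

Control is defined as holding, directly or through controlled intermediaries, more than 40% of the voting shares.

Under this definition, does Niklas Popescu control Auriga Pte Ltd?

Niklas holds 70% of Meridian, so Niklas controls Meridian.
Niklas and Meridian together hold 45% + 25% = 70% of Auriga, so Niklas controls Auriga.

Yes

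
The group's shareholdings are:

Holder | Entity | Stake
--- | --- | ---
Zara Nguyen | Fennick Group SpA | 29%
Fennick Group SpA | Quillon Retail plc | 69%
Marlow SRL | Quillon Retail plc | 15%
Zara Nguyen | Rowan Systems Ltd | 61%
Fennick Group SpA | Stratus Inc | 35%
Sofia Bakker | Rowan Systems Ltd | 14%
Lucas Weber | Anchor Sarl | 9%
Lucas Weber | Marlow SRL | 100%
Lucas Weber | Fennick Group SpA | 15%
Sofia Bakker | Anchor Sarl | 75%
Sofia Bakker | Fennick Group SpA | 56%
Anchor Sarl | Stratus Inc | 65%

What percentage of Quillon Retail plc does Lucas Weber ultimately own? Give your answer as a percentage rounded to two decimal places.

Lucas reaches Quillon along 2 paths.
Via Marlow: 100% × 15% = 15%.
Via Fennick: 15% × 69% = 10.35%.
Total: 15% + 10.35% = 25.35%.

25.35%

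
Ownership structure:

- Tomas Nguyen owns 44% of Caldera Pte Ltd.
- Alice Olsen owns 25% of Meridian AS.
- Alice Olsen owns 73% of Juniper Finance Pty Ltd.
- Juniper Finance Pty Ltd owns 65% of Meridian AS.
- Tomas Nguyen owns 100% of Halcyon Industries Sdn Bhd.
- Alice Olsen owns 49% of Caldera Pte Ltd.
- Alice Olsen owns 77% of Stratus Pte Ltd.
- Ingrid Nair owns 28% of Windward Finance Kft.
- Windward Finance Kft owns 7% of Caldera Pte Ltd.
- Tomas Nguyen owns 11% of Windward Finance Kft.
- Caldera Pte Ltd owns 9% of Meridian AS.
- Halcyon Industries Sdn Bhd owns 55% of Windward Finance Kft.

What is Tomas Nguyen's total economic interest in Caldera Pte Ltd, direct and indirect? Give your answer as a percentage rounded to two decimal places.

48.62%

Tomas reaches Caldera along 3 paths.
Direct stake: 44% = 44%.
Via Halcyon → Windward: 100% × 55% × 7% = 3.85%.
Via Windward: 11% × 7% = 0.77%.
Total: 44% + 3.85% + 0.77% = 48.62%.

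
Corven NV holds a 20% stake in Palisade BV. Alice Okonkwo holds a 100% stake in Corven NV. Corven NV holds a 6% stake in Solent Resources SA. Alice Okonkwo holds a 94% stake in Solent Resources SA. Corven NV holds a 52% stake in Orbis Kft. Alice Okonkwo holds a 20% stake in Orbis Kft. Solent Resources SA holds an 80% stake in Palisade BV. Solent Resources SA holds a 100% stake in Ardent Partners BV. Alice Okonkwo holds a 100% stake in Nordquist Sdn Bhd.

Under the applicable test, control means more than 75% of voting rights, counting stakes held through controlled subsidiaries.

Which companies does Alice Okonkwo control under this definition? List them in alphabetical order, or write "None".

Alice holds 100% of Corven, so Alice controls Corven.
Alice holds 100% of Nordquist, so Alice controls Nordquist.
Corven and Alice together hold 6% + 94% = 100% of Solent, so Alice controls Solent.
Solent holds 100% of Ardent, so Alice controls Ardent.
Corven and Solent together hold 20% + 80% = 100% of Palisade, so Alice controls Palisade.
No other company's threshold is met.

Ardent Partners BV, Corven NV, Nordquist Sdn Bhd, Palisade BV, Solent Resources SA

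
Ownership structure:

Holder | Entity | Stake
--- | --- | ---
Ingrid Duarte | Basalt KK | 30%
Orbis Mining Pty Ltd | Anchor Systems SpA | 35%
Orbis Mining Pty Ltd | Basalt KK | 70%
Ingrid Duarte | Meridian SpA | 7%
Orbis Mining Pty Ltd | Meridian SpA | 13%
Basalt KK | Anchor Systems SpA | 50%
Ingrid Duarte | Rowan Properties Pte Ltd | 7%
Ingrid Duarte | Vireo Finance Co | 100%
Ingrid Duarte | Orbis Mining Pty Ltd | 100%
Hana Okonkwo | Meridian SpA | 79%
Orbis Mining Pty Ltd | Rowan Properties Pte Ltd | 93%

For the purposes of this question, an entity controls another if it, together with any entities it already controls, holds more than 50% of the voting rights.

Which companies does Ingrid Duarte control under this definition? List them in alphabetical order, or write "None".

Ingrid holds 100% of Orbis, so Ingrid controls Orbis.
Orbis and Ingrid together hold 70% + 30% = 100% of Basalt, so Ingrid controls Basalt.
Orbis and Ingrid together hold 93% + 7% = 100% of Rowan, so Ingrid controls Rowan.
Orbis and Basalt together hold 35% + 50% = 85% of Anchor, so Ingrid controls Anchor.
Ingrid holds 100% of Vireo, so Ingrid controls Vireo.
No other company's threshold is met.

Anchor Systems SpA, Basalt KK, Orbis Mining Pty Ltd, Rowan Properties Pte Ltd, Vireo Finance Co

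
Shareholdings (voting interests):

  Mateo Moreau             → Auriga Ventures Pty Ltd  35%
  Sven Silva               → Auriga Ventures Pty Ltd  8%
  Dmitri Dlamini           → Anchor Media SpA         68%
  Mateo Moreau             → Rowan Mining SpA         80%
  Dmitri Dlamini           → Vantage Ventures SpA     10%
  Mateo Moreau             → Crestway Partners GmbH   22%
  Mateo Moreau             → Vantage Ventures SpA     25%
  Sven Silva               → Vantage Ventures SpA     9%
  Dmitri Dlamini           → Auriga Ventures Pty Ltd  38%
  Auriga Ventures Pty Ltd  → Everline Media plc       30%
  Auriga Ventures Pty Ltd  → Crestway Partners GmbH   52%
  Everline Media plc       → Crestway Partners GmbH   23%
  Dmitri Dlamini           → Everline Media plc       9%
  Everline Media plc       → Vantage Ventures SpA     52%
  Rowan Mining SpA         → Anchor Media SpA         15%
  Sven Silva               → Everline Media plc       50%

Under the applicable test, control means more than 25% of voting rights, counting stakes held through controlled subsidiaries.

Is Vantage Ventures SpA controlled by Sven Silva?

Sven holds 50% of Everline, so Sven controls Everline.
Everline and Sven together hold 52% + 9% = 61% of Vantage, so Sven controls Vantage.

Yes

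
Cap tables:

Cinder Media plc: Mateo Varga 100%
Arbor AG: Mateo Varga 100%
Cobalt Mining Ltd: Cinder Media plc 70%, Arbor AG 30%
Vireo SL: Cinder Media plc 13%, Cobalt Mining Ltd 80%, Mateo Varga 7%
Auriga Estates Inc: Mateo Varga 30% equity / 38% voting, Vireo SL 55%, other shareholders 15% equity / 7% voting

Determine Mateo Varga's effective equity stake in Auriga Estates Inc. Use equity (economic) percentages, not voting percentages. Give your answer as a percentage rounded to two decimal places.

Mateo reaches Auriga along 5 paths.
Direct stake: 30% = 30%.
Via Cinder → Vireo: 100% × 13% × 55% = 7.15%.
Via Cinder → Cobalt → Vireo: 100% × 70% × 80% × 55% = 30.8%.
Via Arbor → Cobalt → Vireo: 100% × 30% × 80% × 55% = 13.2%.
Via Vireo: 7% × 55% = 3.85%.
Total: 30% + 7.15% + 30.8% + 13.2% + 3.85% = 85%.
Rounded: 85.00%.

85.00%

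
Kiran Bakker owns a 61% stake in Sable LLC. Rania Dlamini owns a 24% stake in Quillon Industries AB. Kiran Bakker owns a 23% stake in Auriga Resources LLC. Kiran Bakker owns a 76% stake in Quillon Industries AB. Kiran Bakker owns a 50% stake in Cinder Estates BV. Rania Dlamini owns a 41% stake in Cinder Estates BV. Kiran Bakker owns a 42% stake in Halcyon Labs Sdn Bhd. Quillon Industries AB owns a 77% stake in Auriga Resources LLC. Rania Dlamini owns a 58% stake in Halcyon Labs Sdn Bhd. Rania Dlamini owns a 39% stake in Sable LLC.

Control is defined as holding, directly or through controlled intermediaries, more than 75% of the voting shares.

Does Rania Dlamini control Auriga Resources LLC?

No

Rania's largest direct stake is 58% in Halcyon, which does not meet the threshold, so Rania controls no company.
Neither Rania nor any entity Rania controls holds any voting interest in Auriga.
So Rania does not control Auriga.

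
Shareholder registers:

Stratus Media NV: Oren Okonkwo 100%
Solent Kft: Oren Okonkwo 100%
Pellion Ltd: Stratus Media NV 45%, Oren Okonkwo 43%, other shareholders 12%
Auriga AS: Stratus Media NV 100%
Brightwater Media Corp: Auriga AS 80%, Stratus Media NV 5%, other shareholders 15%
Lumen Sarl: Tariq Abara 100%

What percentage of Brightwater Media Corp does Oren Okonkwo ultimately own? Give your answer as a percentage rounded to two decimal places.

Oren reaches Brightwater along 2 paths.
Via Stratus → Auriga: 100% × 100% × 80% = 80%.
Via Stratus: 100% × 5% = 5%.
Total: 80% + 5% = 85%.
Rounded: 85.00%.

85.00%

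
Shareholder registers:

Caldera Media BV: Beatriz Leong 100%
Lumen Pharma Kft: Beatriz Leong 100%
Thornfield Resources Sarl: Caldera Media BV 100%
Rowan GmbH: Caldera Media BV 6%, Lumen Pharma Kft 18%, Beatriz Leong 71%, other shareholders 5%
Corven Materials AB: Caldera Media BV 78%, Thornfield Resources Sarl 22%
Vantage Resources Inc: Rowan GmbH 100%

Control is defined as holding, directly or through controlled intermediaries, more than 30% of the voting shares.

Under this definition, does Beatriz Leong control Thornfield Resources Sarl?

Yes

Beatriz holds 100% of Caldera, so Beatriz controls Caldera.
Caldera holds 100% of Thornfield, so Beatriz controls Thornfield.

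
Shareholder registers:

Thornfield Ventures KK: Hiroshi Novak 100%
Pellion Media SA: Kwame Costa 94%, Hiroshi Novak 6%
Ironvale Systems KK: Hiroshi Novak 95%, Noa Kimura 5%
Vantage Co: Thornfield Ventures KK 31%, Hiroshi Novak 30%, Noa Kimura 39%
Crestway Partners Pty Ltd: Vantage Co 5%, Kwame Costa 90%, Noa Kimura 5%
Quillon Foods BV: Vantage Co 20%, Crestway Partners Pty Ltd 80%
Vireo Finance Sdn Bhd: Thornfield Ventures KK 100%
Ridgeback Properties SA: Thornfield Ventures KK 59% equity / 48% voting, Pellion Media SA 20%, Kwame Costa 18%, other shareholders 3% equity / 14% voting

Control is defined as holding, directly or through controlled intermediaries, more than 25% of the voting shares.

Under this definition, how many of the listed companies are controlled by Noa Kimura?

Noa holds 39% of Vantage, so Noa controls Vantage.
No other company's threshold is met.
Noa controls 1 company.

1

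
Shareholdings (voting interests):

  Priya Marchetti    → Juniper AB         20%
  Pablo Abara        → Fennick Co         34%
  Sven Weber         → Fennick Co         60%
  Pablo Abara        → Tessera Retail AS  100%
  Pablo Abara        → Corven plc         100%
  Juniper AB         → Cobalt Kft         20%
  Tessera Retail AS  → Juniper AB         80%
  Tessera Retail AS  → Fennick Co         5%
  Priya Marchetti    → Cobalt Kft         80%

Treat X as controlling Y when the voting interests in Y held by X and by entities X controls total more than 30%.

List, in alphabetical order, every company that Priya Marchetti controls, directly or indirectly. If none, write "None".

Cobalt Kft

Priya holds 80% of Cobalt, so Priya controls Cobalt.
No other company's threshold is met.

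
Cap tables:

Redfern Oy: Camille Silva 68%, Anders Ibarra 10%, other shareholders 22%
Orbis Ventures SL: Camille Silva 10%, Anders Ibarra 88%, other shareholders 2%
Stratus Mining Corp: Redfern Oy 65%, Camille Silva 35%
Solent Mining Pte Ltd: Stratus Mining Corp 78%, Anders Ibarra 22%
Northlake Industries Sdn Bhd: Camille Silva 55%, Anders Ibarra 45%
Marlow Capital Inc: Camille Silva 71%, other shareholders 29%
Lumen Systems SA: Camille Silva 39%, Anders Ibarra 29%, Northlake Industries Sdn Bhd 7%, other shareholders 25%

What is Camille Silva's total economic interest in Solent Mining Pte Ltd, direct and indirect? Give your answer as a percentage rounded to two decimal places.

61.78%

Camille reaches Solent along 2 paths.
Via Redfern → Stratus: 68% × 65% × 78% = 34.476%.
Via Stratus: 35% × 78% = 27.3%.
Total: 34.476% + 27.3% = 61.776%.
Rounded: 61.78%.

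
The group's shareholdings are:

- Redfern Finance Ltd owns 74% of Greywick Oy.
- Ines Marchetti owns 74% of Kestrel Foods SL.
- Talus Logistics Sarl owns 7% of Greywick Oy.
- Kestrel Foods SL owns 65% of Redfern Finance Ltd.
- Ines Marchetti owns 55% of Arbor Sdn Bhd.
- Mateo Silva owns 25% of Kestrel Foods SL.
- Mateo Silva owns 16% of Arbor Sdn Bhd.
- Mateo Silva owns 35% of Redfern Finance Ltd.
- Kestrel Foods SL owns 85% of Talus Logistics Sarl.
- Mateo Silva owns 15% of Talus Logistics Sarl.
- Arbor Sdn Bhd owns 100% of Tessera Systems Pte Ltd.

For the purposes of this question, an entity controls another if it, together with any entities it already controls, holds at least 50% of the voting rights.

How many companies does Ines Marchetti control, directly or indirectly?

6

Ines holds 74% of Kestrel, so Ines controls Kestrel.
Kestrel holds 85% of Talus, so Ines controls Talus.
Ines holds 55% of Arbor, so Ines controls Arbor.
Kestrel holds 65% of Redfern, so Ines controls Redfern.
Arbor holds 100% of Tessera, so Ines controls Tessera.
Talus and Redfern together hold 7% + 74% = 81% of Greywick, so Ines controls Greywick.
Ines controls 6 companies.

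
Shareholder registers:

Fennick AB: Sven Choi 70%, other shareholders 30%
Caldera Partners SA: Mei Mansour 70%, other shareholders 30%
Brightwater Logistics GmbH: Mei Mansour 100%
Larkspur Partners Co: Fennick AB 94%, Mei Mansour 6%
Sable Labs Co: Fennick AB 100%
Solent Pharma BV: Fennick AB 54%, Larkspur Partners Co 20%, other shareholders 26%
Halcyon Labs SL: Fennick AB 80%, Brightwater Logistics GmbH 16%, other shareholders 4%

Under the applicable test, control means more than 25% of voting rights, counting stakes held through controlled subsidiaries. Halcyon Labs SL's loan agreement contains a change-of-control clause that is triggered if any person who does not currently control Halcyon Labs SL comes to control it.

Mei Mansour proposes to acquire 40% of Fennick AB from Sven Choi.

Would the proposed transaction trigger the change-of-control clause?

The purchase adds only to Mei's holdings (Sven's stake shrinks), so Mei is the only person who could newly come to control Halcyon.
Mei holds 70% of Caldera, so Mei controls Caldera.
Mei holds 100% of Brightwater, so Mei controls Brightwater.
In Halcyon, Mei's side holds only 16%, not > 25%.
So before the transaction, Mei does not control Halcyon.
After the purchase, Mei holds 40% of Fennick directly, and Sven's stake falls to 30%.
Mei holds 40% of Fennick, so Mei controls Fennick.
Fennick and Brightwater together hold 80% + 16% = 96% of Halcyon, so Mei controls Halcyon.
Mei did not control Halcyon before and does after, so the clause is triggered.

Yes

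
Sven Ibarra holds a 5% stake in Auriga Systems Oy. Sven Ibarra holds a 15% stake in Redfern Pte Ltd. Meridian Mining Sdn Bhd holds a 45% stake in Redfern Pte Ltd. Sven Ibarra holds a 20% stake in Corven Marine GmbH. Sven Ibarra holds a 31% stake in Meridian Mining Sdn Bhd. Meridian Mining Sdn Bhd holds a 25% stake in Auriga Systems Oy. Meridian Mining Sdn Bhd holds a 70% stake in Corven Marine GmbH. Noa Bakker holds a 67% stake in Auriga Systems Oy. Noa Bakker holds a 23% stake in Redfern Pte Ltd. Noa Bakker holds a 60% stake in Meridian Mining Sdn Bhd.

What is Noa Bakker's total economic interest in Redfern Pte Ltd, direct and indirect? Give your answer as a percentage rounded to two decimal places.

Noa reaches Redfern along 2 paths.
Via Meridian: 60% × 45% = 27%.
Direct stake: 23% = 23%.
Total: 27% + 23% = 50%.
Rounded: 50.00%.

50.00%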